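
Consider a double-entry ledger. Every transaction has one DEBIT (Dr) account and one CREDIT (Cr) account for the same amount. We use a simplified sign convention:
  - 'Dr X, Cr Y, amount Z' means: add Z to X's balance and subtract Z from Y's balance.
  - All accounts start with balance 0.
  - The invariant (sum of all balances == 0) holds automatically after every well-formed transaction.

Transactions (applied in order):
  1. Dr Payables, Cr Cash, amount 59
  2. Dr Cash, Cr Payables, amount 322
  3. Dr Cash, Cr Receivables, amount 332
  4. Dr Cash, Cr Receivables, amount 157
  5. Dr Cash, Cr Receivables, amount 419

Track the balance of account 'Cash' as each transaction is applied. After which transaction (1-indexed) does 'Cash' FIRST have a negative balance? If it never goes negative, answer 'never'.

Answer: 1

Derivation:
After txn 1: Cash=-59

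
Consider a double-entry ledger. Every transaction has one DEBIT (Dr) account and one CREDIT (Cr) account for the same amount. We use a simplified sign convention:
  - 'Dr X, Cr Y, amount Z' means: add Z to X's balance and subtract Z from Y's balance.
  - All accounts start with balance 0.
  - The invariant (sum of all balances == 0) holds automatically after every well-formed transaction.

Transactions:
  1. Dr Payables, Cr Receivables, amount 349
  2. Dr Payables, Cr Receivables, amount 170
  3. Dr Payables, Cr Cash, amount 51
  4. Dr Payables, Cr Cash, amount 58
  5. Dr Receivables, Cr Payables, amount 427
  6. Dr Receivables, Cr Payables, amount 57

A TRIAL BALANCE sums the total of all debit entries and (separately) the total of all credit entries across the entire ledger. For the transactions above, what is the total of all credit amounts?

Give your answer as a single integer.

Answer: 1112

Derivation:
Txn 1: credit+=349
Txn 2: credit+=170
Txn 3: credit+=51
Txn 4: credit+=58
Txn 5: credit+=427
Txn 6: credit+=57
Total credits = 1112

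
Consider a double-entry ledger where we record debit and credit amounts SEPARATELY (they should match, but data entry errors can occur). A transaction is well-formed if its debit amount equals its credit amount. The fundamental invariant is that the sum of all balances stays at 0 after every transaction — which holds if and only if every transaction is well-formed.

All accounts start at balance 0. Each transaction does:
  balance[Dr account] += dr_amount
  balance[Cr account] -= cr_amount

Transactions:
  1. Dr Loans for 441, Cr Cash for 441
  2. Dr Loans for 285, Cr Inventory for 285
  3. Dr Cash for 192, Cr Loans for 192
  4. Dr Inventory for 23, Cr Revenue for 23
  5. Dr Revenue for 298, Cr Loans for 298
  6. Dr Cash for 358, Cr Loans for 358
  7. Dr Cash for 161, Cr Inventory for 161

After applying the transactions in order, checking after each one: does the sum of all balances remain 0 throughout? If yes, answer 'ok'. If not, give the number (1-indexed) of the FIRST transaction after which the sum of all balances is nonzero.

Answer: ok

Derivation:
After txn 1: dr=441 cr=441 sum_balances=0
After txn 2: dr=285 cr=285 sum_balances=0
After txn 3: dr=192 cr=192 sum_balances=0
After txn 4: dr=23 cr=23 sum_balances=0
After txn 5: dr=298 cr=298 sum_balances=0
After txn 6: dr=358 cr=358 sum_balances=0
After txn 7: dr=161 cr=161 sum_balances=0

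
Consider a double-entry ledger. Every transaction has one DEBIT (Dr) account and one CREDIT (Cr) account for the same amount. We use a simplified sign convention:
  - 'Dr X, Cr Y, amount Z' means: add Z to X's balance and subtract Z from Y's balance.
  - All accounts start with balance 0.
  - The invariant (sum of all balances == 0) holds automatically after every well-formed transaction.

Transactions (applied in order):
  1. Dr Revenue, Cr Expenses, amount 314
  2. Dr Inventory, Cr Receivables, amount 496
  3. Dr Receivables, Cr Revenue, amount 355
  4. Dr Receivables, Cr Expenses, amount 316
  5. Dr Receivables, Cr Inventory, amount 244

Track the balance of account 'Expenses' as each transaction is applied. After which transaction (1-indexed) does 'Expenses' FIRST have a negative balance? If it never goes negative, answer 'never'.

After txn 1: Expenses=-314

Answer: 1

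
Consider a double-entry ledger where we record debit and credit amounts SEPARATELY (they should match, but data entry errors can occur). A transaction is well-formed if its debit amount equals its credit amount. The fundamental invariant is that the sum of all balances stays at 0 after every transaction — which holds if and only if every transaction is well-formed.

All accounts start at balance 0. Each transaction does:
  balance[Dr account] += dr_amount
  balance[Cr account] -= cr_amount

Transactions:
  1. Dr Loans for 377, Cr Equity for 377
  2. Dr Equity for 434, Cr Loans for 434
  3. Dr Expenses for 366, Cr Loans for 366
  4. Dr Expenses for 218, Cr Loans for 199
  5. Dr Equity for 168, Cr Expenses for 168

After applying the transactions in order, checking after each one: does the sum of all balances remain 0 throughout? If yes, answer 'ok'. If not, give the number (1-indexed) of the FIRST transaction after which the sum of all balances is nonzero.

Answer: 4

Derivation:
After txn 1: dr=377 cr=377 sum_balances=0
After txn 2: dr=434 cr=434 sum_balances=0
After txn 3: dr=366 cr=366 sum_balances=0
After txn 4: dr=218 cr=199 sum_balances=19
After txn 5: dr=168 cr=168 sum_balances=19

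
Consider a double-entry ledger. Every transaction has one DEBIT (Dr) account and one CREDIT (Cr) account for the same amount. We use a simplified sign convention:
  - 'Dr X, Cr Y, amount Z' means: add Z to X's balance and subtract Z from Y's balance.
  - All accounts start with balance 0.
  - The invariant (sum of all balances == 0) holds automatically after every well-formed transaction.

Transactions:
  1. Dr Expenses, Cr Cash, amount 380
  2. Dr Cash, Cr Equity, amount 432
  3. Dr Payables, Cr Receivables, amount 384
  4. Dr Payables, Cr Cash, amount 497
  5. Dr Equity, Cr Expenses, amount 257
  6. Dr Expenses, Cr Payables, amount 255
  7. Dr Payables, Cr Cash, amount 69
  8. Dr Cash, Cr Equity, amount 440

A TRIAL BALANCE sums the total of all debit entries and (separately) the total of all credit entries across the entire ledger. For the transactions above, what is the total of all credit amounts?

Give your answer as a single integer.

Answer: 2714

Derivation:
Txn 1: credit+=380
Txn 2: credit+=432
Txn 3: credit+=384
Txn 4: credit+=497
Txn 5: credit+=257
Txn 6: credit+=255
Txn 7: credit+=69
Txn 8: credit+=440
Total credits = 2714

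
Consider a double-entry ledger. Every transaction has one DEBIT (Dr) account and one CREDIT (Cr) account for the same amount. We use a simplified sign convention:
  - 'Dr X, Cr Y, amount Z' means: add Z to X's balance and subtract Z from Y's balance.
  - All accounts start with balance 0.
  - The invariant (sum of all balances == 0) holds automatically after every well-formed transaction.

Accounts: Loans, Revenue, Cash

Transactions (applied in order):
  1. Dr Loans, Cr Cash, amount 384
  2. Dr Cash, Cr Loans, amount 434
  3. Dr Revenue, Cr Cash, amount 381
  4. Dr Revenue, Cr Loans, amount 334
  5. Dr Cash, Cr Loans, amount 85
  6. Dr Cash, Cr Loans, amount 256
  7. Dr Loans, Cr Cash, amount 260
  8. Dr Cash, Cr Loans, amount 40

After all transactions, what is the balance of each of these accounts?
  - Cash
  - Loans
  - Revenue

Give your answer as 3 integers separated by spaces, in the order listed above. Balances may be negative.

Answer: -210 -505 715

Derivation:
After txn 1 (Dr Loans, Cr Cash, amount 384): Cash=-384 Loans=384
After txn 2 (Dr Cash, Cr Loans, amount 434): Cash=50 Loans=-50
After txn 3 (Dr Revenue, Cr Cash, amount 381): Cash=-331 Loans=-50 Revenue=381
After txn 4 (Dr Revenue, Cr Loans, amount 334): Cash=-331 Loans=-384 Revenue=715
After txn 5 (Dr Cash, Cr Loans, amount 85): Cash=-246 Loans=-469 Revenue=715
After txn 6 (Dr Cash, Cr Loans, amount 256): Cash=10 Loans=-725 Revenue=715
After txn 7 (Dr Loans, Cr Cash, amount 260): Cash=-250 Loans=-465 Revenue=715
After txn 8 (Dr Cash, Cr Loans, amount 40): Cash=-210 Loans=-505 Revenue=715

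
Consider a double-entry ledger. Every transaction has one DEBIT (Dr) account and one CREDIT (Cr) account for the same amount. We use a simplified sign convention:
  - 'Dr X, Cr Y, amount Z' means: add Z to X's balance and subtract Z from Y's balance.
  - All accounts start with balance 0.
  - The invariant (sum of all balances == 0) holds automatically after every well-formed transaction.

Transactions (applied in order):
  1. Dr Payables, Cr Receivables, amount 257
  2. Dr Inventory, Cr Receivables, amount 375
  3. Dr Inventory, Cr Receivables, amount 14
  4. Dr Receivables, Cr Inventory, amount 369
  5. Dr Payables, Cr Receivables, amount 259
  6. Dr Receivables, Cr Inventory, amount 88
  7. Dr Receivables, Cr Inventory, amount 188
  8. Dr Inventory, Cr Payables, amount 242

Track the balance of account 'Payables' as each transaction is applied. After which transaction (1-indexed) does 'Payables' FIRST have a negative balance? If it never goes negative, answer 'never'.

After txn 1: Payables=257
After txn 2: Payables=257
After txn 3: Payables=257
After txn 4: Payables=257
After txn 5: Payables=516
After txn 6: Payables=516
After txn 7: Payables=516
After txn 8: Payables=274

Answer: never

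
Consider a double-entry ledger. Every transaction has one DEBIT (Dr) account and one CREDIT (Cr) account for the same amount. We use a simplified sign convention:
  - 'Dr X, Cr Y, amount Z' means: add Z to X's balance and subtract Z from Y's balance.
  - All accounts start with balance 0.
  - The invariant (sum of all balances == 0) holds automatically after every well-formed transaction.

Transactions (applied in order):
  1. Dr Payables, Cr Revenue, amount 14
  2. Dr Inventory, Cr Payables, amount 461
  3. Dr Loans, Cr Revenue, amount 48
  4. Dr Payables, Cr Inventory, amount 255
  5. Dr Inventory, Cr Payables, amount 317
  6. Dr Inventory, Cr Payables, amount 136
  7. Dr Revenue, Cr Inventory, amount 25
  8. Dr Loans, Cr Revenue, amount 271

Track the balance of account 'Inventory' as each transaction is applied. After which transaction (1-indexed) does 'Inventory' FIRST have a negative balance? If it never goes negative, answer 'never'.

Answer: never

Derivation:
After txn 1: Inventory=0
After txn 2: Inventory=461
After txn 3: Inventory=461
After txn 4: Inventory=206
After txn 5: Inventory=523
After txn 6: Inventory=659
After txn 7: Inventory=634
After txn 8: Inventory=634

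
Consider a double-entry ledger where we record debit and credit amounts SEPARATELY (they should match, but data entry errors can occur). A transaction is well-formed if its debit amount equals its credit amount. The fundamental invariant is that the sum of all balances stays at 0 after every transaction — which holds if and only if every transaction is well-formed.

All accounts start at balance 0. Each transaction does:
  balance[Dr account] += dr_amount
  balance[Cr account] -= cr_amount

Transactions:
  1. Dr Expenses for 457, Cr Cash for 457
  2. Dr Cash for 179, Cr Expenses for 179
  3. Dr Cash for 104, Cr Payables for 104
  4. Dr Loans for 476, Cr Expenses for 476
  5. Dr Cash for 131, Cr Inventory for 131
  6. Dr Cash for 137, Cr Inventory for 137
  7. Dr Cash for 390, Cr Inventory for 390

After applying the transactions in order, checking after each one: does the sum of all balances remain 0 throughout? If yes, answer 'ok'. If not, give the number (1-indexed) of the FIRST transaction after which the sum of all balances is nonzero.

After txn 1: dr=457 cr=457 sum_balances=0
After txn 2: dr=179 cr=179 sum_balances=0
After txn 3: dr=104 cr=104 sum_balances=0
After txn 4: dr=476 cr=476 sum_balances=0
After txn 5: dr=131 cr=131 sum_balances=0
After txn 6: dr=137 cr=137 sum_balances=0
After txn 7: dr=390 cr=390 sum_balances=0

Answer: ok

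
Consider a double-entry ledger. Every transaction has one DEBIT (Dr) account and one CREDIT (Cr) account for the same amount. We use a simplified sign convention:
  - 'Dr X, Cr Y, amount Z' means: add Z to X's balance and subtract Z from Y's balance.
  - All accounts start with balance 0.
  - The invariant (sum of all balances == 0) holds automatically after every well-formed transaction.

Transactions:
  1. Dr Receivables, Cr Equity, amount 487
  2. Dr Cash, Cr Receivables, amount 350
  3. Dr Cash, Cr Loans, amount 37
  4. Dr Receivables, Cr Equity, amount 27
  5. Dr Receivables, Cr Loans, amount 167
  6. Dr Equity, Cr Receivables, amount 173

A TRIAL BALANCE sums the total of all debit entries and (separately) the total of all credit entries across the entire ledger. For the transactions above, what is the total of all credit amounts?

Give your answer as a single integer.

Txn 1: credit+=487
Txn 2: credit+=350
Txn 3: credit+=37
Txn 4: credit+=27
Txn 5: credit+=167
Txn 6: credit+=173
Total credits = 1241

Answer: 1241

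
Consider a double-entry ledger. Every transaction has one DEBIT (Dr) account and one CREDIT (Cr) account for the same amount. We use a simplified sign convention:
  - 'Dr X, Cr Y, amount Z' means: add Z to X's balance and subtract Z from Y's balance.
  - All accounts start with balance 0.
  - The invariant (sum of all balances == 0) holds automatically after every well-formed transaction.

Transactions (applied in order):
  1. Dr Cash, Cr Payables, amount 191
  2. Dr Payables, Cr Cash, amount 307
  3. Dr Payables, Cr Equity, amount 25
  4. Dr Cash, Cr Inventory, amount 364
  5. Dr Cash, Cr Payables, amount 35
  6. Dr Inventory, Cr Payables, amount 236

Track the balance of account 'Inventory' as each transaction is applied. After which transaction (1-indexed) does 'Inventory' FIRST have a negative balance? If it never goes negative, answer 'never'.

Answer: 4

Derivation:
After txn 1: Inventory=0
After txn 2: Inventory=0
After txn 3: Inventory=0
After txn 4: Inventory=-364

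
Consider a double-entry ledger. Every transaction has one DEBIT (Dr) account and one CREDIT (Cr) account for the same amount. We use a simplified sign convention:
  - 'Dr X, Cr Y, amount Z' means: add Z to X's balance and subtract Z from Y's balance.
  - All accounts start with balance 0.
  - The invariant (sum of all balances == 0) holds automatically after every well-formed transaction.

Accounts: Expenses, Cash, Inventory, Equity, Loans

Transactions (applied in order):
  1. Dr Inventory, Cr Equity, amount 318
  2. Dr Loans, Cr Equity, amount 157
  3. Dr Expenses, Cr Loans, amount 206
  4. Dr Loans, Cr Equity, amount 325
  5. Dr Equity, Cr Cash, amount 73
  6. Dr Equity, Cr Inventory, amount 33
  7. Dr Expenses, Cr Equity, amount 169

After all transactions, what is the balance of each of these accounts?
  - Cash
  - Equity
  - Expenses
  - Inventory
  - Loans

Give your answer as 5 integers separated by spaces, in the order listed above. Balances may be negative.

Answer: -73 -863 375 285 276

Derivation:
After txn 1 (Dr Inventory, Cr Equity, amount 318): Equity=-318 Inventory=318
After txn 2 (Dr Loans, Cr Equity, amount 157): Equity=-475 Inventory=318 Loans=157
After txn 3 (Dr Expenses, Cr Loans, amount 206): Equity=-475 Expenses=206 Inventory=318 Loans=-49
After txn 4 (Dr Loans, Cr Equity, amount 325): Equity=-800 Expenses=206 Inventory=318 Loans=276
After txn 5 (Dr Equity, Cr Cash, amount 73): Cash=-73 Equity=-727 Expenses=206 Inventory=318 Loans=276
After txn 6 (Dr Equity, Cr Inventory, amount 33): Cash=-73 Equity=-694 Expenses=206 Inventory=285 Loans=276
After txn 7 (Dr Expenses, Cr Equity, amount 169): Cash=-73 Equity=-863 Expenses=375 Inventory=285 Loans=276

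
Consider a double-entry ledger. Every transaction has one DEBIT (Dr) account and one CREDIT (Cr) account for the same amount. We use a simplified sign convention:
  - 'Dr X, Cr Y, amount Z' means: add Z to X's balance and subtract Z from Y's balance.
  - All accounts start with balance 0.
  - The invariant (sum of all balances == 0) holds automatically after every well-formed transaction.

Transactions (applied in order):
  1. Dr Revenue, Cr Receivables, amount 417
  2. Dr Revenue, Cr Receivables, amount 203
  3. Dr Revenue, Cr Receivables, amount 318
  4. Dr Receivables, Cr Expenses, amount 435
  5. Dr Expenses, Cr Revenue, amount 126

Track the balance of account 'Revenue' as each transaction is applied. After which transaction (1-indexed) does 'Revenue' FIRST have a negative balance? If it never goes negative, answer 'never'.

Answer: never

Derivation:
After txn 1: Revenue=417
After txn 2: Revenue=620
After txn 3: Revenue=938
After txn 4: Revenue=938
After txn 5: Revenue=812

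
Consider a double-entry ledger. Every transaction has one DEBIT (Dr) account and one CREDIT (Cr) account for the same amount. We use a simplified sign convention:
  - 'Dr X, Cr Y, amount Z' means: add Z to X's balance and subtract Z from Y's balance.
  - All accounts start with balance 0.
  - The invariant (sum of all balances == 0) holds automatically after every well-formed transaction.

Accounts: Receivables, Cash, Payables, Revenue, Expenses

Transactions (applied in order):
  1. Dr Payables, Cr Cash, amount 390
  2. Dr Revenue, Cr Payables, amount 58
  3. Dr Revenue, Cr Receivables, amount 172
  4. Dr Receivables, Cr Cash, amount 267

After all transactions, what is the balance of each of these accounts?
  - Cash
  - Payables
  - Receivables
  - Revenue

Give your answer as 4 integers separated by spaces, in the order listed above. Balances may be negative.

Answer: -657 332 95 230

Derivation:
After txn 1 (Dr Payables, Cr Cash, amount 390): Cash=-390 Payables=390
After txn 2 (Dr Revenue, Cr Payables, amount 58): Cash=-390 Payables=332 Revenue=58
After txn 3 (Dr Revenue, Cr Receivables, amount 172): Cash=-390 Payables=332 Receivables=-172 Revenue=230
After txn 4 (Dr Receivables, Cr Cash, amount 267): Cash=-657 Payables=332 Receivables=95 Revenue=230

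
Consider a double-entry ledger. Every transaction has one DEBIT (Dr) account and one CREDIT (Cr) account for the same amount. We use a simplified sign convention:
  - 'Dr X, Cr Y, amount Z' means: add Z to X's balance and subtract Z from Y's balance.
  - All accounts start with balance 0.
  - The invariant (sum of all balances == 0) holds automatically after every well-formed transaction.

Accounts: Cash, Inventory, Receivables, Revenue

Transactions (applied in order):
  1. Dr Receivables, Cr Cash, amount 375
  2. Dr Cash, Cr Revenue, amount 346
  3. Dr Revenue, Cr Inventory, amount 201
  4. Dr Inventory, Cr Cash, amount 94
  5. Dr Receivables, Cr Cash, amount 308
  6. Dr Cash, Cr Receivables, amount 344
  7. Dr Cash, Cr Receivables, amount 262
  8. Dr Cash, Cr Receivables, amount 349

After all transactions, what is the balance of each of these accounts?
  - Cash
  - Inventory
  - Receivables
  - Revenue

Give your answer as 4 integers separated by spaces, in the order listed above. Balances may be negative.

After txn 1 (Dr Receivables, Cr Cash, amount 375): Cash=-375 Receivables=375
After txn 2 (Dr Cash, Cr Revenue, amount 346): Cash=-29 Receivables=375 Revenue=-346
After txn 3 (Dr Revenue, Cr Inventory, amount 201): Cash=-29 Inventory=-201 Receivables=375 Revenue=-145
After txn 4 (Dr Inventory, Cr Cash, amount 94): Cash=-123 Inventory=-107 Receivables=375 Revenue=-145
After txn 5 (Dr Receivables, Cr Cash, amount 308): Cash=-431 Inventory=-107 Receivables=683 Revenue=-145
After txn 6 (Dr Cash, Cr Receivables, amount 344): Cash=-87 Inventory=-107 Receivables=339 Revenue=-145
After txn 7 (Dr Cash, Cr Receivables, amount 262): Cash=175 Inventory=-107 Receivables=77 Revenue=-145
After txn 8 (Dr Cash, Cr Receivables, amount 349): Cash=524 Inventory=-107 Receivables=-272 Revenue=-145

Answer: 524 -107 -272 -145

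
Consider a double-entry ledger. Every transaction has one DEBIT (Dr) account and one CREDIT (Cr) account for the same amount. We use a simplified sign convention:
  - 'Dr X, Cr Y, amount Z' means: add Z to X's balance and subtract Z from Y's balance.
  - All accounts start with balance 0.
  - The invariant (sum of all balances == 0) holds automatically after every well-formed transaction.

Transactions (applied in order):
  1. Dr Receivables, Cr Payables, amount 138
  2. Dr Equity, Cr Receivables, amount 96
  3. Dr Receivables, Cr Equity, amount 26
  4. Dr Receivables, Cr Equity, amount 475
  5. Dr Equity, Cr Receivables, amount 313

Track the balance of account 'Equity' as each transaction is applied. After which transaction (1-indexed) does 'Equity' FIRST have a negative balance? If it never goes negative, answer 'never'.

After txn 1: Equity=0
After txn 2: Equity=96
After txn 3: Equity=70
After txn 4: Equity=-405

Answer: 4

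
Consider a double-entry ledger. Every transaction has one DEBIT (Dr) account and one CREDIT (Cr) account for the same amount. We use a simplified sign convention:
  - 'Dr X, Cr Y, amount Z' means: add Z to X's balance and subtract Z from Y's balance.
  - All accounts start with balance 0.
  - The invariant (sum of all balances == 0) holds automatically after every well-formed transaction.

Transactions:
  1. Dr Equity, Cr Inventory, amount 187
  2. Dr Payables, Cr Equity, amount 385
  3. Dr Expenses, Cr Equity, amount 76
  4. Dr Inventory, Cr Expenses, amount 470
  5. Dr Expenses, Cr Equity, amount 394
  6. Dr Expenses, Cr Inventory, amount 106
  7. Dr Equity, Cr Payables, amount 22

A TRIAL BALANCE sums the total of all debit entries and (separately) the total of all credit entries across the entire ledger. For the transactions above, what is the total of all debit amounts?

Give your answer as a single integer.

Answer: 1640

Derivation:
Txn 1: debit+=187
Txn 2: debit+=385
Txn 3: debit+=76
Txn 4: debit+=470
Txn 5: debit+=394
Txn 6: debit+=106
Txn 7: debit+=22
Total debits = 1640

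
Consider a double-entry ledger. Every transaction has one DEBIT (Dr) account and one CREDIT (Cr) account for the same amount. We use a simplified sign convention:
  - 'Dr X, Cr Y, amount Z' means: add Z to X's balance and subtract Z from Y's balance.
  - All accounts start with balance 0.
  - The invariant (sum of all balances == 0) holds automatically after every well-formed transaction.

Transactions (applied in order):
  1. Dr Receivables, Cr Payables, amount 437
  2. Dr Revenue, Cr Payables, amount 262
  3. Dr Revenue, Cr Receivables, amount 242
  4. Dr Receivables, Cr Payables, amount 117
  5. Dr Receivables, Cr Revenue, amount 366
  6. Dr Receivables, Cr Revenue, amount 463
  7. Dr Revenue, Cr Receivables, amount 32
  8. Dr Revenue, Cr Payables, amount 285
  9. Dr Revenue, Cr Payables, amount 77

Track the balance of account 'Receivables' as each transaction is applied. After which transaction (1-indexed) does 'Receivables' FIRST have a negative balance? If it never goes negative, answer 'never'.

After txn 1: Receivables=437
After txn 2: Receivables=437
After txn 3: Receivables=195
After txn 4: Receivables=312
After txn 5: Receivables=678
After txn 6: Receivables=1141
After txn 7: Receivables=1109
After txn 8: Receivables=1109
After txn 9: Receivables=1109

Answer: never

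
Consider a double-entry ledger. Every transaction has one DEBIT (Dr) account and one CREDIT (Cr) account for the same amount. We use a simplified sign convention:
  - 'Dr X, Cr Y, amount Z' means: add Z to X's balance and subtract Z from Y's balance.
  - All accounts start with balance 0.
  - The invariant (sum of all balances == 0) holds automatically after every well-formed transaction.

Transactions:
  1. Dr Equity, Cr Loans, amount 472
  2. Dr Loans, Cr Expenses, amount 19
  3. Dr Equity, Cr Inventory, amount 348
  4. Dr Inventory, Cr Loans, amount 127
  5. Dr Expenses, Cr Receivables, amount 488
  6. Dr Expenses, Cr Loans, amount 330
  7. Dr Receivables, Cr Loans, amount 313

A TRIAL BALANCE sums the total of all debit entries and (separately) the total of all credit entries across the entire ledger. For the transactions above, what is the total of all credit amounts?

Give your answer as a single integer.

Answer: 2097

Derivation:
Txn 1: credit+=472
Txn 2: credit+=19
Txn 3: credit+=348
Txn 4: credit+=127
Txn 5: credit+=488
Txn 6: credit+=330
Txn 7: credit+=313
Total credits = 2097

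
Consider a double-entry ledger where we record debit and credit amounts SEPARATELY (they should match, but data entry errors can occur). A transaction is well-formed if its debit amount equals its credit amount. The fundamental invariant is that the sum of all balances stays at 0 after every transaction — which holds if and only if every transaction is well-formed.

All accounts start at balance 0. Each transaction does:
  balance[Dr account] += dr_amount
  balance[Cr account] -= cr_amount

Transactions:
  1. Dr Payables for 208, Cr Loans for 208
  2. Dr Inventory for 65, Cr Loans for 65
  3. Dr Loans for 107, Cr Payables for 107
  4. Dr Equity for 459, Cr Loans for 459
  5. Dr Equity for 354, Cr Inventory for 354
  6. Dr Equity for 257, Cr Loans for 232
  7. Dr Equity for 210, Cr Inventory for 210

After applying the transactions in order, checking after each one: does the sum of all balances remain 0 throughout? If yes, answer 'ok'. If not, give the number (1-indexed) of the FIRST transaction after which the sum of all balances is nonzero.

After txn 1: dr=208 cr=208 sum_balances=0
After txn 2: dr=65 cr=65 sum_balances=0
After txn 3: dr=107 cr=107 sum_balances=0
After txn 4: dr=459 cr=459 sum_balances=0
After txn 5: dr=354 cr=354 sum_balances=0
After txn 6: dr=257 cr=232 sum_balances=25
After txn 7: dr=210 cr=210 sum_balances=25

Answer: 6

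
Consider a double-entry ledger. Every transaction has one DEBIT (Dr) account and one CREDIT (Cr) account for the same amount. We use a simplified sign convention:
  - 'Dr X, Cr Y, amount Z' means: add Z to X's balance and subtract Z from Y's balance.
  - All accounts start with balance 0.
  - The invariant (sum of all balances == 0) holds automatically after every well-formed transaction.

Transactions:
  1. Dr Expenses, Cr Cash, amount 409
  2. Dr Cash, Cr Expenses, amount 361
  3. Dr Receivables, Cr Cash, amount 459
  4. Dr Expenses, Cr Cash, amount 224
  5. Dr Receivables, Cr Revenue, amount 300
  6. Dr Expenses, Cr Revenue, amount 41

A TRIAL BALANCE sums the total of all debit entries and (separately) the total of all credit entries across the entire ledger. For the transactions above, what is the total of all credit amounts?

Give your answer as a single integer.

Txn 1: credit+=409
Txn 2: credit+=361
Txn 3: credit+=459
Txn 4: credit+=224
Txn 5: credit+=300
Txn 6: credit+=41
Total credits = 1794

Answer: 1794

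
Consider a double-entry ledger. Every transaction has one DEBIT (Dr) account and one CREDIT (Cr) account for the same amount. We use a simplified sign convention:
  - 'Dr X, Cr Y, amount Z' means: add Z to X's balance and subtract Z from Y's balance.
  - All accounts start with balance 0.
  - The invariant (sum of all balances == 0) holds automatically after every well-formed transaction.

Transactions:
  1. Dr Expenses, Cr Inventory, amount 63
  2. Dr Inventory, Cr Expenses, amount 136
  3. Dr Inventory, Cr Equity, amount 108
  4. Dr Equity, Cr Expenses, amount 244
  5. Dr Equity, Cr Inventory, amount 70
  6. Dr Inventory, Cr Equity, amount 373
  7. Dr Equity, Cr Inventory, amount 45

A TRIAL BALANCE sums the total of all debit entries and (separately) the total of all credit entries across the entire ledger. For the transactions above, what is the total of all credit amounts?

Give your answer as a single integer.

Txn 1: credit+=63
Txn 2: credit+=136
Txn 3: credit+=108
Txn 4: credit+=244
Txn 5: credit+=70
Txn 6: credit+=373
Txn 7: credit+=45
Total credits = 1039

Answer: 1039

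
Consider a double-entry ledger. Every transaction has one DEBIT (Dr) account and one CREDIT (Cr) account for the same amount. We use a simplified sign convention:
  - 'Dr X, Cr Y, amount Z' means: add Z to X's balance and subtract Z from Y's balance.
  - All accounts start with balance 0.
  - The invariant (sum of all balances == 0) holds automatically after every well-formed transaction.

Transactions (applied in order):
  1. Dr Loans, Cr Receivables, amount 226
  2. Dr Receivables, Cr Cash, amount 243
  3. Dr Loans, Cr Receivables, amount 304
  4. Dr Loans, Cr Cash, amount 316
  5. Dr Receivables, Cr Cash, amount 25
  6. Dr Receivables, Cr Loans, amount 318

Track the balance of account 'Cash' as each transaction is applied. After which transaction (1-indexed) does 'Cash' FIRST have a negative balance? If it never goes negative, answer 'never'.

After txn 1: Cash=0
After txn 2: Cash=-243

Answer: 2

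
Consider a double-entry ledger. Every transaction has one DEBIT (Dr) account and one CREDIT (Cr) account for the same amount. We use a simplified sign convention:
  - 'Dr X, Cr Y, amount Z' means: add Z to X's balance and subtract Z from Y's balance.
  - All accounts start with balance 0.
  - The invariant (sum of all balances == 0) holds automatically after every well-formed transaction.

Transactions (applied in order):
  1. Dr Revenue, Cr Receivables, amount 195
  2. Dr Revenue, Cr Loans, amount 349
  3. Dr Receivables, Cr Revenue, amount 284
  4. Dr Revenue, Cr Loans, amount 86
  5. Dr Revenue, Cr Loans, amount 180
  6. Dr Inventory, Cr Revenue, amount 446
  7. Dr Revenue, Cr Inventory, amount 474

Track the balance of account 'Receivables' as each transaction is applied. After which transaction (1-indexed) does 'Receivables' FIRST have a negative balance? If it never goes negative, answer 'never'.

After txn 1: Receivables=-195

Answer: 1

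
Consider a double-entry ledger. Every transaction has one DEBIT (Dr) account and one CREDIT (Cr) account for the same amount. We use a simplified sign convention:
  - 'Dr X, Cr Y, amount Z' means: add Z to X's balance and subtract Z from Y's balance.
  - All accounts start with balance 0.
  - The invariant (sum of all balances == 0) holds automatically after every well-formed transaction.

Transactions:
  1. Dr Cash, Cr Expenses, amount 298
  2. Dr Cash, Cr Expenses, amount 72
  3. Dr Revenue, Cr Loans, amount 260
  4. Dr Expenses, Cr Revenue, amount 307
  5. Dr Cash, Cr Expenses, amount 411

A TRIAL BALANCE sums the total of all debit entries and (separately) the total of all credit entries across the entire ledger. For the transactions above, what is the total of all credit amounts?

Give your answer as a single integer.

Answer: 1348

Derivation:
Txn 1: credit+=298
Txn 2: credit+=72
Txn 3: credit+=260
Txn 4: credit+=307
Txn 5: credit+=411
Total credits = 1348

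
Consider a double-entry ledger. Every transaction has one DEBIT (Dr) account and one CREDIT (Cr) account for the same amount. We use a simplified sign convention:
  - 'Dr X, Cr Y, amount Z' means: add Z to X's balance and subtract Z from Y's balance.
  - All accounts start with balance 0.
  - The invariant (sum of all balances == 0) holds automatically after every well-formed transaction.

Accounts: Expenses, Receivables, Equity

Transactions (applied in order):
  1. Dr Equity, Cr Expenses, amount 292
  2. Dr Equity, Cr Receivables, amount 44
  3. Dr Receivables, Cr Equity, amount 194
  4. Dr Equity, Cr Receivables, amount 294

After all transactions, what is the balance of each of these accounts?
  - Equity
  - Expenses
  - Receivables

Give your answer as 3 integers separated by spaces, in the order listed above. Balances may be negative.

Answer: 436 -292 -144

Derivation:
After txn 1 (Dr Equity, Cr Expenses, amount 292): Equity=292 Expenses=-292
After txn 2 (Dr Equity, Cr Receivables, amount 44): Equity=336 Expenses=-292 Receivables=-44
After txn 3 (Dr Receivables, Cr Equity, amount 194): Equity=142 Expenses=-292 Receivables=150
After txn 4 (Dr Equity, Cr Receivables, amount 294): Equity=436 Expenses=-292 Receivables=-144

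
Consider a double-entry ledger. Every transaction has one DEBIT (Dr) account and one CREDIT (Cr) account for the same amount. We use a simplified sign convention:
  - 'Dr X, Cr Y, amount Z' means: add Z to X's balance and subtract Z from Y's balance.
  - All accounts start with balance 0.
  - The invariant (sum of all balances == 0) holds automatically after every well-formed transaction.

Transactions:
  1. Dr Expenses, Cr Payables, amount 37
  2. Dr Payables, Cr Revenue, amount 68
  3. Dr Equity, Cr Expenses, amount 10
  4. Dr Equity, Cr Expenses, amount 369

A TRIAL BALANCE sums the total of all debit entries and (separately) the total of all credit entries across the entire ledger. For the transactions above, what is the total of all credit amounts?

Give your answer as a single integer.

Txn 1: credit+=37
Txn 2: credit+=68
Txn 3: credit+=10
Txn 4: credit+=369
Total credits = 484

Answer: 484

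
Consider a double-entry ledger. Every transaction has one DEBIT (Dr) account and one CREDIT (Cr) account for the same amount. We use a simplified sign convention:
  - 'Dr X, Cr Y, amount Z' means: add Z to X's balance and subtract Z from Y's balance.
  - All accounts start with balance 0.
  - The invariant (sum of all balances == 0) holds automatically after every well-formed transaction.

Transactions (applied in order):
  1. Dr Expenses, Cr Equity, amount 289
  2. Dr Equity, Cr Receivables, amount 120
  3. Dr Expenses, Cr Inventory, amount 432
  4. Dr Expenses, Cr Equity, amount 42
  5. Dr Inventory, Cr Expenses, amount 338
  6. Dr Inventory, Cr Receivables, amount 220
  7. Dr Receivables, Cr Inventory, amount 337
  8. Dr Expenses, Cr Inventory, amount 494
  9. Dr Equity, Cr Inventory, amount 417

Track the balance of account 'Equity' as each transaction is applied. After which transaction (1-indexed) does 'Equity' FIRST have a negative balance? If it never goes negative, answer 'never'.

After txn 1: Equity=-289

Answer: 1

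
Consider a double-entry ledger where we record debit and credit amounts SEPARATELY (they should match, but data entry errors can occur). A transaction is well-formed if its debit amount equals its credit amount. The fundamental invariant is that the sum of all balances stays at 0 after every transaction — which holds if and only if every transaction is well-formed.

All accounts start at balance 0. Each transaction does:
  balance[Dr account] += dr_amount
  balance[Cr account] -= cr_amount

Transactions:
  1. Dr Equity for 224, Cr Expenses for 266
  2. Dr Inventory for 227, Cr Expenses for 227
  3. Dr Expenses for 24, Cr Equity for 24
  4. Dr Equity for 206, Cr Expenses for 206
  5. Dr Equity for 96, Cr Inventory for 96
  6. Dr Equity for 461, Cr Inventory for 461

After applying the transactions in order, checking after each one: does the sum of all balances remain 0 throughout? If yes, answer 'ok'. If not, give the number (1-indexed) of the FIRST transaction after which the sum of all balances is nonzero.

After txn 1: dr=224 cr=266 sum_balances=-42
After txn 2: dr=227 cr=227 sum_balances=-42
After txn 3: dr=24 cr=24 sum_balances=-42
After txn 4: dr=206 cr=206 sum_balances=-42
After txn 5: dr=96 cr=96 sum_balances=-42
After txn 6: dr=461 cr=461 sum_balances=-42

Answer: 1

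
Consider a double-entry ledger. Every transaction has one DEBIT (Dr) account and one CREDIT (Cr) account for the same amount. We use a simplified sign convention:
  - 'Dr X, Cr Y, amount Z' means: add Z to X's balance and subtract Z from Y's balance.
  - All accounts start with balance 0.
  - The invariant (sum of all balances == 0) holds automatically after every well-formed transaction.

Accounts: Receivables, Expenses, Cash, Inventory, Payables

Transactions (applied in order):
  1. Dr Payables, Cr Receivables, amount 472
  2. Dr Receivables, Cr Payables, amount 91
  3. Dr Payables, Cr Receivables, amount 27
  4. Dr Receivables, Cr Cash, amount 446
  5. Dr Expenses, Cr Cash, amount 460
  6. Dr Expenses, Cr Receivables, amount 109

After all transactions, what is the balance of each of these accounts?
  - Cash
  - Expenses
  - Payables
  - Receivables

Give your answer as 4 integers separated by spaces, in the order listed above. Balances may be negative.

After txn 1 (Dr Payables, Cr Receivables, amount 472): Payables=472 Receivables=-472
After txn 2 (Dr Receivables, Cr Payables, amount 91): Payables=381 Receivables=-381
After txn 3 (Dr Payables, Cr Receivables, amount 27): Payables=408 Receivables=-408
After txn 4 (Dr Receivables, Cr Cash, amount 446): Cash=-446 Payables=408 Receivables=38
After txn 5 (Dr Expenses, Cr Cash, amount 460): Cash=-906 Expenses=460 Payables=408 Receivables=38
After txn 6 (Dr Expenses, Cr Receivables, amount 109): Cash=-906 Expenses=569 Payables=408 Receivables=-71

Answer: -906 569 408 -71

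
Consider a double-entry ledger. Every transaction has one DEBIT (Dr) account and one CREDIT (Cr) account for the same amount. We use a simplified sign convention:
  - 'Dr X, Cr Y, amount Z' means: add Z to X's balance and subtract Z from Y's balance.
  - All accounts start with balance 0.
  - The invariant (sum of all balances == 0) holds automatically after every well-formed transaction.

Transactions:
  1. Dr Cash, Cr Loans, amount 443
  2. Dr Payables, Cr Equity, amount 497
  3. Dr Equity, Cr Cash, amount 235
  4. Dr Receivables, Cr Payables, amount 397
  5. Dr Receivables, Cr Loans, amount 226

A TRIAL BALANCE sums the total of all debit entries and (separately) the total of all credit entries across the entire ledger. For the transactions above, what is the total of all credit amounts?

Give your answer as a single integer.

Txn 1: credit+=443
Txn 2: credit+=497
Txn 3: credit+=235
Txn 4: credit+=397
Txn 5: credit+=226
Total credits = 1798

Answer: 1798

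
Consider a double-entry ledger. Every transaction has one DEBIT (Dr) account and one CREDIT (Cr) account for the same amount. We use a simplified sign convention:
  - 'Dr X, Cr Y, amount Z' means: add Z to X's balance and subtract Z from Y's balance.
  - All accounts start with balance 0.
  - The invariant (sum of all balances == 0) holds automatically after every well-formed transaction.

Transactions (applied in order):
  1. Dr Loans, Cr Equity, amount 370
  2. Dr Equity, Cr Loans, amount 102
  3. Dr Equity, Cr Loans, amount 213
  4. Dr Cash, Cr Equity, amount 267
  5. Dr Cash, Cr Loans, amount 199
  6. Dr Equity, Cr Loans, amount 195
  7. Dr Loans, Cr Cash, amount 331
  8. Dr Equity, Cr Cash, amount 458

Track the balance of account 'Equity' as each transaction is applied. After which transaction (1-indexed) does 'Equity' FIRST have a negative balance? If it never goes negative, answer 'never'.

After txn 1: Equity=-370

Answer: 1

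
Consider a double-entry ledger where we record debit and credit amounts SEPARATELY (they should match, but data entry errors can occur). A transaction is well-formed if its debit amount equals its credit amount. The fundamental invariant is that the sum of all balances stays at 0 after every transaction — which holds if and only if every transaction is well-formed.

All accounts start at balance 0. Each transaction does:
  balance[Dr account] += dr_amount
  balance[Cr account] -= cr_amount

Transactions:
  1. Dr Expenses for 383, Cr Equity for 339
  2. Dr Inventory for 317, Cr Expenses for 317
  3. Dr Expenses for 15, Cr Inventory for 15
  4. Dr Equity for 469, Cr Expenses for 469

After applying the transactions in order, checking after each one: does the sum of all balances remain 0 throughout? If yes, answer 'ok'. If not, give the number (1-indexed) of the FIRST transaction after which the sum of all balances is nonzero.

After txn 1: dr=383 cr=339 sum_balances=44
After txn 2: dr=317 cr=317 sum_balances=44
After txn 3: dr=15 cr=15 sum_balances=44
After txn 4: dr=469 cr=469 sum_balances=44

Answer: 1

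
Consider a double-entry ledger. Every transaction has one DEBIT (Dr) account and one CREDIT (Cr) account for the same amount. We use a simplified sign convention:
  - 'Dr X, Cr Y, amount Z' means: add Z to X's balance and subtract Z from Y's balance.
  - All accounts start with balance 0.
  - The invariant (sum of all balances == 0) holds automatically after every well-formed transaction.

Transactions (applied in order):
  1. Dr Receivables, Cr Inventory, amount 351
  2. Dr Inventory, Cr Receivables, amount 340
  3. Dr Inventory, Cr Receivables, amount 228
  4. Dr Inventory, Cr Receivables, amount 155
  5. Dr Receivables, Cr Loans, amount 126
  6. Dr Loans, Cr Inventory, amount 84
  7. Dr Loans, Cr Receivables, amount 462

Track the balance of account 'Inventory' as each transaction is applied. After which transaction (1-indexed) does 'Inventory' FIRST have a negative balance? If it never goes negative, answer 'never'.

Answer: 1

Derivation:
After txn 1: Inventory=-351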